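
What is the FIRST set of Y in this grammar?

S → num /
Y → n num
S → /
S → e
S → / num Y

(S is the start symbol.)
To compute FIRST(Y), examine every production with Y on the left-hand side, reading each right-hand side left to right until a non-nullable symbol is reached.

From Y → n num:
  - n is a terminal: add 'n' and stop

Collecting: FIRST(Y) = { 'n' }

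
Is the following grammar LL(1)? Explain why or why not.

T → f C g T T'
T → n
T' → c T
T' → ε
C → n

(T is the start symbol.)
No. Predict set conflict for T': { 'c' }

A grammar is LL(1) if for each non-terminal N with multiple productions, the predict sets of those productions are pairwise disjoint, where PREDICT(N → α) = (FIRST(α) \ {ε}) ∪ (FOLLOW(N) if α ⇒* ε).

Relevant sets:
  FOLLOW(T') = { $, 'c' }

For T:
  PREDICT(T → f C g T T') = { 'f' }
  PREDICT(T → n) = { 'n' }
For T':
  PREDICT(T' → c T) = { 'c' }
  PREDICT(T' → ε) = { $, 'c' }
C has a single production, so nothing to check there.

Conflict found: Predict set conflict for T': { 'c' }
The grammar is NOT LL(1).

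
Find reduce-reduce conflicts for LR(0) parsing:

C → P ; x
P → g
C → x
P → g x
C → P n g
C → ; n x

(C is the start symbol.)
No reduce-reduce conflicts

Augment with C' → C and build the canonical LR(0) collection (I0 = CLOSURE({[C' → . C]}), then GOTO on every symbol after a dot until no new states appear). It has 13 states:
  I0: { [C → . ; n x], [C → . P ; x], [C → . P n g], [C → . x], [C' → . C], [P → . g x], [P → . g] }  — shift
  I1: { [C → ; . n x] }  — shift
  I2: { [C' → C .] }  — accept
  I3: { [C → P . ; x], [C → P . n g] }  — shift
  I4: { [P → g . x], [P → g .] }  — shift, reduce
  I5: { [C → x .] }  — reduce
  I6: { [P → g x .] }  — reduce
  I7: { [C → P ; . x] }  — shift
  I8: { [C → P n . g] }  — shift
  I9: { [C → P n g .] }  — reduce
  I10: { [C → P ; x .] }  — reduce
  I11: { [C → ; n . x] }  — shift
  I12: { [C → ; n x .] }  — reduce

No state contains more than one complete item.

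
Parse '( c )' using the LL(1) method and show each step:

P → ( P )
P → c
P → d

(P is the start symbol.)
LL(1) parsing maintains a stack (initially the start symbol over $) and the input. At each step: if the stack top is a terminal, match it against the current input token; if it is a non-terminal N, replace it with the RHS of M[N, lookahead] (the unique production whose predict set contains the lookahead).

Stack is shown with the top on the left.

Stack    Input    Action
------------------------
P $      ( c ) $  output P → ( P )
( P ) $  ( c ) $  match '('
P ) $    c ) $    output P → c
c ) $    c ) $    match 'c'
) $      ) $      match ')'
$        $        accept

The string is accepted.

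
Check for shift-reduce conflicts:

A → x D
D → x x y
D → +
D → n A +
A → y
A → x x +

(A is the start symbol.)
No shift-reduce conflicts

Augment with A' → A and build the canonical LR(0) collection (I0 = CLOSURE({[A' → . A]}), then GOTO on every symbol after a dot until no new states appear). It has 13 states:
  I0: { [A → . x D], [A → . x x +], [A → . y], [A' → . A] }  — shift
  I1: { [A' → A .] }  — accept
  I2: { [A → x . D], [A → x . x +], [D → . +], [D → . n A +], [D → . x x y] }  — shift
  I3: { [A → y .] }  — reduce
  I4: { [D → + .] }  — reduce
  I5: { [A → x D .] }  — reduce
  I6: { [A → . x D], [A → . x x +], [A → . y], [D → n . A +] }  — shift
  I7: { [A → x x . +], [D → x . x y] }  — shift
  I8: { [A → x x + .] }  — reduce
  I9: { [D → x x . y] }  — shift
  I10: { [D → x x y .] }  — reduce
  I11: { [D → n A . +] }  — shift
  I12: { [D → n A + .] }  — reduce

No state contains both a complete item and a shift item.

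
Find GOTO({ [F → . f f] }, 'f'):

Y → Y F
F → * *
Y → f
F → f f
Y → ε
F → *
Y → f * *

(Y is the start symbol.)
GOTO(I, 'f') = CLOSURE({ [A → αX.β] : [A → α.Xβ] ∈ I, X = 'f' })

Items with dot before 'f', with the dot advanced:
  [F → . f f] → [F → f . f]
Closure adds nothing (no advanced item has the dot before a non-terminal).

GOTO = { [F → f . f] }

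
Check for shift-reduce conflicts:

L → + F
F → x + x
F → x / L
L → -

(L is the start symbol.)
A shift-reduce conflict occurs when an LR(0) state has both:
  - a complete (reduce) item [A → α .] (dot at the end), and
  - a shift item [B → β . c γ] (dot before a terminal).

Augment with L' → L and build the canonical LR(0) collection (I0 = CLOSURE({[L' → . L]}), then GOTO on every symbol after a dot until no new states appear). It has 10 states:
  I0: { [L → . + F], [L → . -], [L' → . L] }  — shift
  I1: { [F → . x + x], [F → . x / L], [L → + . F] }  — shift
  I2: { [L → - .] }  — reduce
  I3: { [L' → L .] }  — accept
  I4: { [L → + F .] }  — reduce
  I5: { [F → x . + x], [F → x . / L] }  — shift
  I6: { [F → x + . x] }  — shift
  I7: { [F → x / . L], [L → . + F], [L → . -] }  — shift
  I8: { [F → x / L .] }  — reduce
  I9: { [F → x + x .] }  — reduce

No state contains both a complete item and a shift item.

Answer: No shift-reduce conflicts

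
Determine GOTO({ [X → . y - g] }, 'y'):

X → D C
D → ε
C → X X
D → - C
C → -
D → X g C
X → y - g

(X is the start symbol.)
GOTO(I, 'y') = CLOSURE({ [A → αX.β] : [A → α.Xβ] ∈ I, X = 'y' })

Items with dot before 'y', with the dot advanced:
  [X → . y - g] → [X → y . - g]
Closure adds nothing (no advanced item has the dot before a non-terminal).

GOTO = { [X → y . - g] }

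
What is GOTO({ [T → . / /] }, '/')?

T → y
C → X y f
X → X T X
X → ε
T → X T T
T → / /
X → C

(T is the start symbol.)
{ [T → / . /] }

GOTO(I, '/') = CLOSURE({ [A → αX.β] : [A → α.Xβ] ∈ I, X = '/' })

Items with dot before '/', with the dot advanced:
  [T → . / /] → [T → / . /]
Closure adds nothing (no advanced item has the dot before a non-terminal).

GOTO = { [T → / . /] }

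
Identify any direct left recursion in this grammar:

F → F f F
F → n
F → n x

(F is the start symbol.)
Direct left recursion occurs when N → N α for some non-terminal N (the right-hand side begins with the left-hand side itself).

F → F f F: LEFT RECURSIVE (starts with F)
F → n: starts with n
F → n x: starts with n

The grammar has direct left recursion on: F.

Answer: Yes, F is left-recursive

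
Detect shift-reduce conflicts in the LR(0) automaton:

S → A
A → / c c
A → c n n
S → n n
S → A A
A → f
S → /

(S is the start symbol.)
Yes — I1: [S → / .] vs [A → / . c c]; I2: [S → A .] vs [A → . / c c]

A shift-reduce conflict occurs when an LR(0) state has both:
  - a complete (reduce) item [A → α .] (dot at the end), and
  - a shift item [B → β . c γ] (dot before a terminal).

Augment with S' → S and build the canonical LR(0) collection (I0 = CLOSURE({[S' → . S]}), then GOTO on every symbol after a dot until no new states appear). It has 14 states:
  I0: { [A → . / c c], [A → . c n n], [A → . f], [S → . /], [S → . A A], [S → . A], [S → . n n], [S' → . S] }  — shift
  I1: { [A → / . c c], [S → / .] }  — shift, reduce
  I2: { [A → . / c c], [A → . c n n], [A → . f], [S → A . A], [S → A .] }  — shift, reduce
  I3: { [S' → S .] }  — accept
  I4: { [A → c . n n] }  — shift
  I5: { [A → f .] }  — reduce
  I6: { [S → n . n] }  — shift
  I7: { [S → n n .] }  — reduce
  I8: { [A → c n . n] }  — shift
  I9: { [A → c n n .] }  — reduce
  I10: { [A → / . c c] }  — shift
  I11: { [S → A A .] }  — reduce
  I12: { [A → / c . c] }  — shift
  I13: { [A → / c c .] }  — reduce

I1 contains reduce item [S → / .] and shift item [A → / . c c] — shift-reduce conflict.
I2 contains reduce item [S → A .] and shift items [A → . / c c], [A → . c n n], [A → . f] — shift-reduce conflict.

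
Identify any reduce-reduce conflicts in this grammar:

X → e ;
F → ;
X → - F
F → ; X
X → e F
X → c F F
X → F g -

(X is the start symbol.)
Yes — I7: [F → ; .] vs [X → e ; .]

A reduce-reduce conflict occurs when an LR(0) state has two complete items [A → α .] and [B → β .] — both call for a reduction, and with no lookahead the parser cannot choose between them.

Augment with X' → X and build the canonical LR(0) collection (I0 = CLOSURE({[X' → . X]}), then GOTO on every symbol after a dot until no new states appear). It has 15 states:
  I0: { [F → . ; X], [F → . ;], [X → . - F], [X → . F g -], [X → . c F F], [X → . e ;], [X → . e F], [X' → . X] }  — shift
  I1: { [F → . ; X], [F → . ;], [X → - . F] }  — shift
  I2: { [F → . ; X], [F → . ;], [F → ; . X], [F → ; .], [X → . - F], [X → . F g -], [X → . c F F], [X → . e ;], [X → . e F] }  — shift, reduce
  I3: { [X → F . g -] }  — shift
  I4: { [X' → X .] }  — accept
  I5: { [F → . ; X], [F → . ;], [X → c . F F] }  — shift
  I6: { [F → . ; X], [F → . ;], [X → e . ;], [X → e . F] }  — shift
  I7: { [F → . ; X], [F → . ;], [F → ; . X], [F → ; .], [X → . - F], [X → . F g -], [X → . c F F], [X → . e ;], [X → . e F], [X → e ; .] }  — shift, 2 reduces
  I8: { [X → e F .] }  — reduce
  I9: { [F → ; X .] }  — reduce
  I10: { [F → . ; X], [F → . ;], [X → c F . F] }  — shift
  I11: { [X → c F F .] }  — reduce
  I12: { [X → F g . -] }  — shift
  I13: { [X → F g - .] }  — reduce
  I14: { [X → - F .] }  — reduce

I7 contains complete items [F → ; .], [X → e ; .] — reduce-reduce conflict.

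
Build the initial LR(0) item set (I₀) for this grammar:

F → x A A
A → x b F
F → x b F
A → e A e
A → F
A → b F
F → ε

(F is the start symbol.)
First, augment the grammar with F' → F
I₀ = CLOSURE({ [F' → . F] }):
  [F' → . F] has the dot before F: add [F → . x A A], [F → . x b F], [F → .]
No further items can be added.

I₀ = { [F → . x A A], [F → . x b F], [F → .], [F' → . F] }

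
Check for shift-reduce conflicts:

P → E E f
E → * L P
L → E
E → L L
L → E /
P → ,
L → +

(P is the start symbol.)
Yes — I4: [L → E .] vs [E → . * L P]; I7: [L → E .] vs [L → E . /]; I8: [E → L L .] vs [E → . * L P]; I10: [L → E .] vs [L → E . /]

A shift-reduce conflict occurs when an LR(0) state has both:
  - a complete (reduce) item [A → α .] (dot at the end), and
  - a shift item [B → β . c γ] (dot before a terminal).

Augment with P' → P and build the canonical LR(0) collection (I0 = CLOSURE({[P' → . P]}), then GOTO on every symbol after a dot until no new states appear). It has 14 states:
  I0: { [E → . * L P], [E → . L L], [L → . +], [L → . E /], [L → . E], [P → . ,], [P → . E E f], [P' → . P] }  — shift
  I1: { [E → * . L P], [E → . * L P], [E → . L L], [L → . +], [L → . E /], [L → . E] }  — shift
  I2: { [L → + .] }  — reduce
  I3: { [P → , .] }  — reduce
  I4: { [E → . * L P], [E → . L L], [L → . +], [L → . E /], [L → . E], [L → E . /], [L → E .], [P → E . E f] }  — shift, reduce
  I5: { [E → . * L P], [E → . L L], [E → L . L], [L → . +], [L → . E /], [L → . E] }  — shift
  I6: { [P' → P .] }  — accept
  I7: { [L → E . /], [L → E .] }  — shift, reduce
  I8: { [E → . * L P], [E → . L L], [E → L . L], [E → L L .], [L → . +], [L → . E /], [L → . E] }  — shift, reduce
  I9: { [L → E / .] }  — reduce
  I10: { [L → E . /], [L → E .], [P → E E . f] }  — shift, reduce
  I11: { [P → E E f .] }  — reduce
  I12: { [E → * L . P], [E → . * L P], [E → . L L], [E → L . L], [L → . +], [L → . E /], [L → . E], [P → . ,], [P → . E E f] }  — shift
  I13: { [E → * L P .] }  — reduce

I4 contains reduce item [L → E .] and shift items [E → . * L P], [L → . +], [L → E . /] — shift-reduce conflict.
I7 contains reduce item [L → E .] and shift item [L → E . /] — shift-reduce conflict.
I8 contains reduce item [E → L L .] and shift items [E → . * L P], [L → . +] — shift-reduce conflict.
I10 contains reduce item [L → E .] and shift items [L → E . /], [P → E E . f] — shift-reduce conflict.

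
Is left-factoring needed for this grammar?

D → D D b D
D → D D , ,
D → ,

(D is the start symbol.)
Left-factoring is needed when two productions for the same non-terminal
share a common prefix on the right-hand side.

Productions for D:
  D → D D b D
  D → D D , ,
  D → ,

Found common prefix 'D D' in productions for D

Answer: Yes, D has productions with common prefix 'D D'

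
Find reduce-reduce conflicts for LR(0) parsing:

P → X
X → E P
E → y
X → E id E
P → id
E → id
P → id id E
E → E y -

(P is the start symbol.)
Yes — I4: [E → id .] vs [P → id .]; I12: [E → id .] vs [P → id .]

A reduce-reduce conflict occurs when an LR(0) state has two complete items [A → α .] and [B → β .] — both call for a reduction, and with no lookahead the parser cannot choose between them.

Augment with P' → P and build the canonical LR(0) collection (I0 = CLOSURE({[P' → . P]}), then GOTO on every symbol after a dot until no new states appear). It has 16 states:
  I0: { [E → . E y -], [E → . id], [E → . y], [P → . X], [P → . id id E], [P → . id], [P' → . P], [X → . E P], [X → . E id E] }  — shift
  I1: { [E → . E y -], [E → . id], [E → . y], [E → E . y -], [P → . X], [P → . id id E], [P → . id], [X → . E P], [X → . E id E], [X → E . P], [X → E . id E] }  — shift
  I2: { [P' → P .] }  — accept
  I3: { [P → X .] }  — reduce
  I4: { [E → id .], [P → id . id E], [P → id .] }  — shift, 2 reduces
  I5: { [E → y .] }  — reduce
  I6: { [E → . E y -], [E → . id], [E → . y], [P → id id . E] }  — shift
  I7: { [E → E . y -], [P → id id E .] }  — shift, reduce
  I8: { [E → id .] }  — reduce
  I9: { [E → E y . -] }  — shift
  I10: { [E → E y - .] }  — reduce
  I11: { [X → E P .] }  — reduce
  I12: { [E → . E y -], [E → . id], [E → . y], [E → id .], [P → id . id E], [P → id .], [X → E id . E] }  — shift, 2 reduces
  I13: { [E → E y . -], [E → y .] }  — shift, reduce
  I14: { [E → E . y -], [X → E id E .] }  — shift, reduce
  I15: { [E → . E y -], [E → . id], [E → . y], [E → id .], [P → id id . E] }  — shift, reduce

I4 contains complete items [E → id .], [P → id .] — reduce-reduce conflict.
I12 contains complete items [E → id .], [P → id .] — reduce-reduce conflict.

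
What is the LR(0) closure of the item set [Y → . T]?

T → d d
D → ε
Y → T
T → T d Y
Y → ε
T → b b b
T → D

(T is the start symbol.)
{ [D → .], [T → . D], [T → . T d Y], [T → . b b b], [T → . d d], [Y → . T] }

To compute CLOSURE, for each item [A → α.Bβ] where B is a non-terminal, add [B → .γ] for all productions B → γ; repeat for the newly added items until nothing changes.

Start with: [Y → . T]
  [Y → . T] has the dot before T: add [T → . d d], [T → . T d Y], [T → . b b b], [T → . D]
  [T → . D] has the dot before D: add [D → .]
No further items can be added.

CLOSURE = { [D → .], [T → . D], [T → . T d Y], [T → . b b b], [T → . d d], [Y → . T] }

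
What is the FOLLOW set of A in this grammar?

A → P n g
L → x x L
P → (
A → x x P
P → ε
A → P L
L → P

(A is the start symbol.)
To compute FOLLOW(A), find every occurrence of A on a right-hand side N → α A β: add FIRST(β) \ {ε}, and if β is empty or nullable also add FOLLOW(N). Iterate to a fixed point.

A is the start symbol, so $ ∈ FOLLOW(A).
A does not occur on any right-hand side.

Taking the union: FOLLOW(A) = { $ }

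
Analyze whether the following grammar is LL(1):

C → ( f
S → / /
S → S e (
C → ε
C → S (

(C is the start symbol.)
No. Predict set conflict for S: { '/' }

A grammar is LL(1) if for each non-terminal N with multiple productions, the predict sets of those productions are pairwise disjoint, where PREDICT(N → α) = (FIRST(α) \ {ε}) ∪ (FOLLOW(N) if α ⇒* ε).

Relevant sets:
  FIRST(S) = { '/' }
  FOLLOW(C) = { $ }

For C:
  PREDICT(C → '(' f) = { '(' }
  PREDICT(C → ε) = { $ }
  PREDICT(C → S '(') = { '/' }
For S:
  PREDICT(S → '/' '/') = { '/' }
  PREDICT(S → S e '(') = { '/' }

Conflict found: Predict set conflict for S: { '/' }
The grammar is NOT LL(1).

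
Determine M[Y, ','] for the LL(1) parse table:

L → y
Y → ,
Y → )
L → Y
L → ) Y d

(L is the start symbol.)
To find M[Y, ','], we find productions for Y where ',' is in the predict set (PREDICT(N → α) = (FIRST(α) \ {ε}) ∪ (FOLLOW(N) if α ⇒* ε)).

Y → ,: PREDICT = { ',' }
  ',' is in predict set, so this production goes in M[Y, ',']
Y → ): PREDICT = { ')' }

M[Y, ','] = Y → ,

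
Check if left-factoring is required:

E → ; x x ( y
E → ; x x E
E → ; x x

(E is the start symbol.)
Yes, E has productions with common prefix '; x x'

Left-factoring is needed when two productions for the same non-terminal
share a common prefix on the right-hand side.

Productions for E:
  E → ; x x ( y
  E → ; x x E
  E → ; x x

Found common prefix '; x x' in productions for E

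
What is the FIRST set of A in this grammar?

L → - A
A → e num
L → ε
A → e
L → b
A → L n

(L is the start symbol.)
To compute FIRST(A), examine every production with A on the left-hand side, reading each right-hand side left to right until a non-nullable symbol is reached.

FIRST sets of the other non-terminals involved (by the same procedure, iterated to a fixed point):
  FIRST(L) = { '-', 'b', ε }

From A → e num:
  - e is a terminal: add 'e' and stop
From A → e:
  - e is a terminal: add 'e' and stop
From A → L n:
  - L is a non-terminal: add FIRST(L) \ {ε} = { '-', 'b' }
    L is nullable, so continue to the next symbol
  - n is a terminal: add 'n' and stop

Collecting: FIRST(A) = { '-', 'b', 'e', 'n' }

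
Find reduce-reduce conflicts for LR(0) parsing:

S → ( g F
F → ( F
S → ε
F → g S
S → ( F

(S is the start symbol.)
Augment with S' → S and build the canonical LR(0) collection (I0 = CLOSURE({[S' → . S]}), then GOTO on every symbol after a dot until no new states appear). It has 12 states:
  I0: { [S → . ( F], [S → . ( g F], [S → .], [S' → . S] }  — shift, reduce
  I1: { [F → . ( F], [F → . g S], [S → ( . F], [S → ( . g F] }  — shift
  I2: { [S' → S .] }  — accept
  I3: { [F → ( . F], [F → . ( F], [F → . g S] }  — shift
  I4: { [S → ( F .] }  — reduce
  I5: { [F → . ( F], [F → . g S], [F → g . S], [S → ( g . F], [S → . ( F], [S → . ( g F], [S → .] }  — shift, reduce
  I6: { [F → ( . F], [F → . ( F], [F → . g S], [S → ( . F], [S → ( . g F] }  — shift
  I7: { [S → ( g F .] }  — reduce
  I8: { [F → g S .] }  — reduce
  I9: { [F → g . S], [S → . ( F], [S → . ( g F], [S → .] }  — shift, reduce
  I10: { [F → ( F .], [S → ( F .] }  — 2 reduces
  I11: { [F → ( F .] }  — reduce

I10 contains complete items [F → ( F .], [S → ( F .] — reduce-reduce conflict.

Answer: Yes — I10: [F → ( F .] vs [S → ( F .]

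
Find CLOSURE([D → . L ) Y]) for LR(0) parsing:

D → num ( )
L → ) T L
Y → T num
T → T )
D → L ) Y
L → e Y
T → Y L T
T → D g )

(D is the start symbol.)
Start with: [D → . L ) Y]
  [D → . L ) Y] has the dot before L: add [L → . ) T L], [L → . e Y]
No further items can be added.

CLOSURE = { [D → . L ) Y], [L → . ) T L], [L → . e Y] }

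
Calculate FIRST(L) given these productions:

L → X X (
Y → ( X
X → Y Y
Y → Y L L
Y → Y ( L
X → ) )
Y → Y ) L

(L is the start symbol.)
{ '(', ')' }

To compute FIRST(L), examine every production with L on the left-hand side, reading each right-hand side left to right until a non-nullable symbol is reached.

FIRST sets of the other non-terminals involved (by the same procedure, iterated to a fixed point):
  FIRST(X) = { '(', ')' }

From L → X X (:
  - X is a non-terminal: add FIRST(X) \ {ε} = { '(', ')' }
    X is not nullable, so stop

Collecting: FIRST(L) = { '(', ')' }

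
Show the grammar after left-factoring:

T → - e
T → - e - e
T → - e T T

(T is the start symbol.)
Left-factoring transforms A → αβ₁ | αβ₂ into A → αA' and A' → β₁ | β₂
(α is the longest common prefix among the alternatives). Repeat until
no nonterminal has two alternatives with a common prefix.

Round 1: T has alternatives sharing prefix '- e'. Introduce T': T → - e T'
  Add: T' → ε
  Add: T' → - e
  Add: T' → T T

No remaining common prefixes — done.

Resulting grammar:
T → - e T'
T' → ε
T' → - e
T' → T T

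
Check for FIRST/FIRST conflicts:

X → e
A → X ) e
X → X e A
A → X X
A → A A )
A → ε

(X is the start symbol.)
Yes. X → e / X → X e A on { 'e' }; A → X ')' e / A → X X on { 'e' }; A → X ')' e / A → A A ')' on { 'e' }; A → X X / A → A A ')' on { 'e' }

A FIRST/FIRST conflict occurs when two productions N → α and N → β for the same non-terminal have FIRST(α) ∩ FIRST(β) ≠ ∅ (with ε ∈ FIRST of a nullable right-hand side, so two nullable alternatives also conflict).

FIRST sets of the non-terminals at (or reachable through a nullable prefix from) the front of some alternative:
  FIRST(X) = { 'e' }
  FIRST(A) = { ')', 'e', ε }

Productions for X:
  X → e: FIRST = { 'e' }
  X → X e A: FIRST = { 'e' }
Productions for A:
  A → X ) e: FIRST = { 'e' }
  A → X X: FIRST = { 'e' }
  A → A A ): FIRST = { ')', 'e' }
  A → ε: FIRST = { ε }

Conflict for X: X → e and X → X e A
  Overlap: { 'e' }
Conflict for A: A → X ) e and A → X X
  Overlap: { 'e' }
Conflict for A: A → X ) e and A → A A )
  Overlap: { 'e' }
Conflict for A: A → X X and A → A A )
  Overlap: { 'e' }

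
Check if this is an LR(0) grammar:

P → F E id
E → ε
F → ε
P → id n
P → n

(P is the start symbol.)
No. Shift-reduce conflict between [F → .] and [P → . id n]

A grammar is LR(0) if no state in the canonical LR(0) collection has:
  - both a shift item (dot before a terminal) and a complete item (shift-reduce conflict), or
  - two or more complete items (reduce-reduce conflict; the accept item [P' → P .] counts as a complete item here).

Augment with P' → P and build the canonical LR(0) collection (I0 = CLOSURE({[P' → . P]}), then GOTO on every symbol after a dot until no new states appear). It has 8 states:
  I0: { [F → .], [P → . F E id], [P → . id n], [P → . n], [P' → . P] }  — shift, reduce
  I1: { [E → .], [P → F . E id] }  — reduce
  I2: { [P' → P .] }  — accept
  I3: { [P → id . n] }  — shift
  I4: { [P → n .] }  — reduce
  I5: { [P → id n .] }  — reduce
  I6: { [P → F E . id] }  — shift
  I7: { [P → F E id .] }  — reduce

Conflict in state I0:
  Shift-reduce conflict between [F → .] and [P → . id n]
So the grammar is NOT LR(0).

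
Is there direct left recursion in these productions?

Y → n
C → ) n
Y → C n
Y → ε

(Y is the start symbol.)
Y → n: starts with n
C → ) n: starts with ')'
Y → C n: starts with C
Y → ε: starts with ε

No direct left recursion found.

Answer: No direct left recursion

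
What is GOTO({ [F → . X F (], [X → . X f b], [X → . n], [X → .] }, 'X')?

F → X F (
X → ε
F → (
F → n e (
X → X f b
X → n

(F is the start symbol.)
GOTO(I, 'X') = CLOSURE({ [A → αX.β] : [A → α.Xβ] ∈ I, X = 'X' })

Items with dot before 'X', with the dot advanced:
  [F → . X F (] → [F → X . F (]
  [X → . X f b] → [X → X . f b]
Closure of the advanced items:
  [F → X . F (] has the dot before F: add [F → . X F (], [F → . (], [F → . n e (]
  [F → . X F (] has the dot before X: add [X → .], [X → . X f b], [X → . n]

GOTO = { [F → . (], [F → . X F (], [F → . n e (], [F → X . F (], [X → . X f b], [X → . n], [X → .], [X → X . f b] }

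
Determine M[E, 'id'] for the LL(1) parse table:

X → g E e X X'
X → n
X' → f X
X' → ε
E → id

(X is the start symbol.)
To find M[E, 'id'], we find productions for E where 'id' is in the predict set (PREDICT(N → α) = (FIRST(α) \ {ε}) ∪ (FOLLOW(N) if α ⇒* ε)).

E → id: PREDICT = { 'id' }
  'id' is in predict set, so this production goes in M[E, 'id']

M[E, 'id'] = E → id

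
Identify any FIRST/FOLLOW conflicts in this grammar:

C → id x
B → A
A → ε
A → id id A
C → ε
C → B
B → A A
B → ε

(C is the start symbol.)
A FIRST/FOLLOW conflict occurs when a non-terminal N has a nullable alternative N → β (β ⇒* ε) and another alternative N → α with FIRST(α) ∩ FOLLOW(N) ≠ ∅: on such a lookahead the parser cannot decide between expanding α and letting N vanish via β.

Nullable non-terminals: A, B, C.
FIRST sets used below: FIRST(A) = { 'id', ε }, FIRST(B) = { 'id', ε }

A: nullable alternative(s) A → ε; FOLLOW(A) = { $, 'id' }
  A → ε: FIRST \ {ε} = { } — this is the only nullable alternative, skip
  A → id id A: FIRST \ {ε} = { 'id' } — overlaps FOLLOW(A) on { 'id' }: CONFLICT

B: nullable alternative(s) B → A, B → A A, B → ε; FOLLOW(B) = { $ }
  B → A: FIRST \ {ε} = { 'id' } — disjoint from FOLLOW(B)
  B → A A: FIRST \ {ε} = { 'id' } — disjoint from FOLLOW(B)
  B → ε: FIRST \ {ε} = { } — disjoint from FOLLOW(B)

C: nullable alternative(s) C → ε, C → B; FOLLOW(C) = { $ }
  C → id x: FIRST \ {ε} = { 'id' } — disjoint from FOLLOW(C)
  C → ε: FIRST \ {ε} = { } — disjoint from FOLLOW(C)
  C → B: FIRST \ {ε} = { 'id' } — disjoint from FOLLOW(C)

So the grammar has 1 FIRST/FOLLOW conflict (marked CONFLICT above).

Answer: Yes. A → id id A with FOLLOW(A) on { 'id' }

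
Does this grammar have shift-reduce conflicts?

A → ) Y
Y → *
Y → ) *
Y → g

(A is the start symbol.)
No shift-reduce conflicts

A shift-reduce conflict occurs when an LR(0) state has both:
  - a complete (reduce) item [A → α .] (dot at the end), and
  - a shift item [B → β . c γ] (dot before a terminal).

Augment with A' → A and build the canonical LR(0) collection (I0 = CLOSURE({[A' → . A]}), then GOTO on every symbol after a dot until no new states appear). It has 8 states:
  I0: { [A → . ) Y], [A' → . A] }  — shift
  I1: { [A → ) . Y], [Y → . ) *], [Y → . *], [Y → . g] }  — shift
  I2: { [A' → A .] }  — accept
  I3: { [Y → ) . *] }  — shift
  I4: { [Y → * .] }  — reduce
  I5: { [A → ) Y .] }  — reduce
  I6: { [Y → g .] }  — reduce
  I7: { [Y → ) * .] }  — reduce

No state contains both a complete item and a shift item.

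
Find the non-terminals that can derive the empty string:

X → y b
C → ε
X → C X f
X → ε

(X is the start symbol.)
A non-terminal is nullable if it can derive ε (the empty string): either it has an ε-production, or it has a production whose right-hand side consists entirely of nullable non-terminals.

ε-productions: C → ε, X → ε
So C, X are immediately nullable.
Every non-terminal is now nullable.
Nullable = { 'C', 'X' }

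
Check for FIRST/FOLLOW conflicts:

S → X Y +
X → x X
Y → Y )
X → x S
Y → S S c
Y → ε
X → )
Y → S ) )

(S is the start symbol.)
Yes. Y → Y ')' with FOLLOW(Y) on { ')' }; Y → S S c with FOLLOW(Y) on { ')' }; Y → S ')' ')' with FOLLOW(Y) on { ')' }

Nullable non-terminals: Y.
FIRST sets used below: FIRST(Y) = { ')', 'x', ε }, FIRST(S) = { ')', 'x' }

Y: nullable alternative(s) Y → ε; FOLLOW(Y) = { ')', '+' }
  Y → Y ): FIRST \ {ε} = { ')', 'x' } — overlaps FOLLOW(Y) on { ')' }: CONFLICT
  Y → S S c: FIRST \ {ε} = { ')', 'x' } — overlaps FOLLOW(Y) on { ')' }: CONFLICT
  Y → ε: FIRST \ {ε} = { } — this is the only nullable alternative, skip
  Y → S ) ): FIRST \ {ε} = { ')', 'x' } — overlaps FOLLOW(Y) on { ')' }: CONFLICT

S, X have no nullable alternative, so no FIRST/FOLLOW check is needed there.

So the grammar has 3 FIRST/FOLLOW conflicts (marked CONFLICT above).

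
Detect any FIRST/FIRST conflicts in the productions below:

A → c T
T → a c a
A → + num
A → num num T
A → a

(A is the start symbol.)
Productions for A:
  A → c T: FIRST = { 'c' }
  A → + num: FIRST = { '+' }
  A → num num T: FIRST = { 'num' }
  A → a: FIRST = { 'a' }
T has only one production, so no FIRST/FIRST conflict is possible there.

All alternatives of each non-terminal have pairwise disjoint FIRST sets.

Answer: No FIRST/FIRST conflicts.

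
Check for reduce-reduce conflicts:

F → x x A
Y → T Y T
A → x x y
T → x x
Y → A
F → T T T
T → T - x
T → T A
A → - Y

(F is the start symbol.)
A reduce-reduce conflict occurs when an LR(0) state has two complete items [A → α .] and [B → β .] — both call for a reduction, and with no lookahead the parser cannot choose between them.

Augment with F' → F and build the canonical LR(0) collection (I0 = CLOSURE({[F' → . F]}), then GOTO on every symbol after a dot until no new states appear). It has 25 states:
  I0: { [F → . T T T], [F → . x x A], [F' → . F], [T → . T - x], [T → . T A], [T → . x x] }  — shift
  I1: { [F' → F .] }  — accept
  I2: { [A → . - Y], [A → . x x y], [F → T . T T], [T → . T - x], [T → . T A], [T → . x x], [T → T . - x], [T → T . A] }  — shift
  I3: { [F → x . x A], [T → x . x] }  — shift
  I4: { [A → . - Y], [A → . x x y], [F → x x . A], [T → x x .] }  — shift, reduce
  I5: { [A → - . Y], [A → . - Y], [A → . x x y], [T → . T - x], [T → . T A], [T → . x x], [Y → . A], [Y → . T Y T] }  — shift
  I6: { [F → x x A .] }  — reduce
  I7: { [A → x . x y] }  — shift
  I8: { [A → x x . y] }  — shift
  I9: { [A → x x y .] }  — reduce
  I10: { [Y → A .] }  — reduce
  I11: { [A → . - Y], [A → . x x y], [T → . T - x], [T → . T A], [T → . x x], [T → T . - x], [T → T . A], [Y → . A], [Y → . T Y T], [Y → T . Y T] }  — shift
  I12: { [A → - Y .] }  — reduce
  I13: { [A → x . x y], [T → x . x] }  — shift
  I14: { [A → x x . y], [T → x x .] }  — shift, reduce
  I15: { [A → - . Y], [A → . - Y], [A → . x x y], [T → . T - x], [T → . T A], [T → . x x], [T → T - . x], [Y → . A], [Y → . T Y T] }  — shift
  I16: { [T → T A .], [Y → A .] }  — 2 reduces
  I17: { [T → . T - x], [T → . T A], [T → . x x], [Y → T Y . T] }  — shift
  I18: { [A → . - Y], [A → . x x y], [T → T . - x], [T → T . A], [Y → T Y T .] }  — shift, reduce
  I19: { [T → x . x] }  — shift
  I20: { [T → x x .] }  — reduce
  I21: { [T → T A .] }  — reduce
  I22: { [A → x . x y], [T → T - x .], [T → x . x] }  — shift, reduce
  I23: { [A → . - Y], [A → . x x y], [F → T T . T], [T → . T - x], [T → . T A], [T → . x x], [T → T . - x], [T → T . A] }  — shift
  I24: { [A → . - Y], [A → . x x y], [F → T T T .], [T → T . - x], [T → T . A] }  — shift, reduce

I16 contains complete items [T → T A .], [Y → A .] — reduce-reduce conflict.

Answer: Yes — I16: [T → T A .] vs [Y → A .]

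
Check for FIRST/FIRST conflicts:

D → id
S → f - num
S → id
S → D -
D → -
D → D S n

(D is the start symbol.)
Yes. D → id / D → D S n on { 'id' }; D → '-' / D → D S n on { '-' }; S → id / S → D '-' on { 'id' }

A FIRST/FIRST conflict occurs when two productions N → α and N → β for the same non-terminal have FIRST(α) ∩ FIRST(β) ≠ ∅ (with ε ∈ FIRST of a nullable right-hand side, so two nullable alternatives also conflict).

FIRST sets of the non-terminals at (or reachable through a nullable prefix from) the front of some alternative:
  FIRST(D) = { '-', 'id' }

Productions for D:
  D → id: FIRST = { 'id' }
  D → -: FIRST = { '-' }
  D → D S n: FIRST = { '-', 'id' }
Productions for S:
  S → f - num: FIRST = { 'f' }
  S → id: FIRST = { 'id' }
  S → D -: FIRST = { '-', 'id' }

Conflict for D: D → id and D → D S n
  Overlap: { 'id' }
Conflict for D: D → - and D → D S n
  Overlap: { '-' }
Conflict for S: S → id and S → D -
  Overlap: { 'id' }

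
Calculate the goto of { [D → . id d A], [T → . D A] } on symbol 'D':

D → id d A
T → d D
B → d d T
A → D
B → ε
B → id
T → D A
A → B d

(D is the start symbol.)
{ [A → . B d], [A → . D], [B → . d d T], [B → . id], [B → .], [D → . id d A], [T → D . A] }

GOTO(I, 'D') = CLOSURE({ [A → αX.β] : [A → α.Xβ] ∈ I, X = 'D' })

Items with dot before 'D', with the dot advanced:
  [T → . D A] → [T → D . A]
Closure of the advanced items:
  [T → D . A] has the dot before A: add [A → . D], [A → . B d]
  [A → . D] has the dot before D: add [D → . id d A]
  [A → . B d] has the dot before B: add [B → . d d T], [B → .], [B → . id]

GOTO = { [A → . B d], [A → . D], [B → . d d T], [B → . id], [B → .], [D → . id d A], [T → D . A] }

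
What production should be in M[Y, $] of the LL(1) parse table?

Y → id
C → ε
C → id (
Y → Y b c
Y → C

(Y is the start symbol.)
Y → C

To find M[Y, $], we find productions for Y where $ is in the predict set (PREDICT(N → α) = (FIRST(α) \ {ε}) ∪ (FOLLOW(N) if α ⇒* ε)).

Relevant sets:
  FIRST(Y) = { 'b', 'id', ε }
  FIRST(C) = { 'id', ε }
  FOLLOW(Y) = { $, 'b' }

Y → id: PREDICT = { 'id' }
Y → Y b c: PREDICT = { 'b', 'id' }
Y → C: PREDICT = { $, 'b', 'id' }
  $ is in predict set, so this production goes in M[Y, $]

M[Y, $] = Y → C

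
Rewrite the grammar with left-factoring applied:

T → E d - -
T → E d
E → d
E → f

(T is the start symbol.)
T → E d T'
T' → - -
T' → ε
E → d
E → f

Left-factoring transforms A → αβ₁ | αβ₂ into A → αA' and A' → β₁ | β₂
(α is the longest common prefix among the alternatives). Repeat until
no nonterminal has two alternatives with a common prefix.

Round 1: T has alternatives sharing prefix 'E d'. Introduce T': T → E d T'
  Add: T' → - -
  Add: T' → ε

No remaining common prefixes — done.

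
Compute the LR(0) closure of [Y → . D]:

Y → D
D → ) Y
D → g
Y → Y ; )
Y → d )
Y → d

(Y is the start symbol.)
{ [D → . ) Y], [D → . g], [Y → . D] }

Start with: [Y → . D]
  [Y → . D] has the dot before D: add [D → . ) Y], [D → . g]
No further items can be added.

CLOSURE = { [D → . ) Y], [D → . g], [Y → . D] }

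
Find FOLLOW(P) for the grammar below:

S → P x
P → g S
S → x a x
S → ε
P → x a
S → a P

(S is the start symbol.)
To compute FOLLOW(P), find every occurrence of P on a right-hand side N → α P β: add FIRST(β) \ {ε}, and if β is empty or nullable also add FOLLOW(N). Iterate to a fixed point.

In S → P x: P is followed by x, add FIRST(x) \ {ε} = { 'x' }
In S → a P: P is at the end, add FOLLOW(S)

The FOLLOW sets referred to above (computed the same way, to a fixed point):
  FOLLOW(S) = { $, 'x' }

Taking the union: FOLLOW(P) = { $, 'x' }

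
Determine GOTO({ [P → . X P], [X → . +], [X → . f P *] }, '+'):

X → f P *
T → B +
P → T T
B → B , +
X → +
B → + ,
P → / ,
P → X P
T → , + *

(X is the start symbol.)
GOTO(I, '+') = CLOSURE({ [A → αX.β] : [A → α.Xβ] ∈ I, X = '+' })

Items with dot before '+', with the dot advanced:
  [X → . +] → [X → + .]
Closure adds nothing (no advanced item has the dot before a non-terminal).

GOTO = { [X → + .] }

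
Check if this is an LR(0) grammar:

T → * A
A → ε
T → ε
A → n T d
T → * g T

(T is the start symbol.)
Augment with T' → T and build the canonical LR(0) collection (I0 = CLOSURE({[T' → . T]}), then GOTO on every symbol after a dot until no new states appear). It has 9 states:
  I0: { [T → . * A], [T → . * g T], [T → .], [T' → . T] }  — shift, reduce
  I1: { [A → . n T d], [A → .], [T → * . A], [T → * . g T] }  — shift, reduce
  I2: { [T' → T .] }  — accept
  I3: { [T → * A .] }  — reduce
  I4: { [T → * g . T], [T → . * A], [T → . * g T], [T → .] }  — shift, reduce
  I5: { [A → n . T d], [T → . * A], [T → . * g T], [T → .] }  — shift, reduce
  I6: { [A → n T . d] }  — shift
  I7: { [A → n T d .] }  — reduce
  I8: { [T → * g T .] }  — reduce

Conflict in state I0:
  Shift-reduce conflict between [T → .] and [T → . * A]
So the grammar is NOT LR(0).

Answer: No. Shift-reduce conflict between [T → .] and [T → . * A]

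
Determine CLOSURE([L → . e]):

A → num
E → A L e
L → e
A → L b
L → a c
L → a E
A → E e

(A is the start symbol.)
{ [L → . e] }

To compute CLOSURE, for each item [A → α.Bβ] where B is a non-terminal, add [B → .γ] for all productions B → γ; repeat for the newly added items until nothing changes.

Start with: [L → . e]
The dot precedes the terminal e, so nothing is added.

CLOSURE = { [L → . e] }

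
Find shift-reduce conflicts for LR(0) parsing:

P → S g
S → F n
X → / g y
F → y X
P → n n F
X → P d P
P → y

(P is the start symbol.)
Augment with P' → P and build the canonical LR(0) collection (I0 = CLOSURE({[P' → . P]}), then GOTO on every symbol after a dot until no new states appear). It has 18 states:
  I0: { [F → . y X], [P → . S g], [P → . n n F], [P → . y], [P' → . P], [S → . F n] }  — shift
  I1: { [S → F . n] }  — shift
  I2: { [P' → P .] }  — accept
  I3: { [P → S . g] }  — shift
  I4: { [P → n . n F] }  — shift
  I5: { [F → . y X], [F → y . X], [P → . S g], [P → . n n F], [P → . y], [P → y .], [S → . F n], [X → . / g y], [X → . P d P] }  — shift, reduce
  I6: { [X → / . g y] }  — shift
  I7: { [X → P . d P] }  — shift
  I8: { [F → y X .] }  — reduce
  I9: { [F → . y X], [P → . S g], [P → . n n F], [P → . y], [S → . F n], [X → P d . P] }  — shift
  I10: { [X → P d P .] }  — reduce
  I11: { [X → / g . y] }  — shift
  I12: { [X → / g y .] }  — reduce
  I13: { [F → . y X], [P → n n . F] }  — shift
  I14: { [P → n n F .] }  — reduce
  I15: { [F → . y X], [F → y . X], [P → . S g], [P → . n n F], [P → . y], [S → . F n], [X → . / g y], [X → . P d P] }  — shift
  I16: { [P → S g .] }  — reduce
  I17: { [S → F n .] }  — reduce

I5 contains reduce item [P → y .] and shift items [F → . y X], [P → . n n F], [P → . y], [X → . / g y] — shift-reduce conflict.

Answer: Yes — I5: [P → y .] vs [F → . y X]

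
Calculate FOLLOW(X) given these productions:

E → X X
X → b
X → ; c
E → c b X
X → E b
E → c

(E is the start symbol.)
To compute FOLLOW(X), find every occurrence of X on a right-hand side N → α X β: add FIRST(β) \ {ε}, and if β is empty or nullable also add FOLLOW(N). Iterate to a fixed point.

In E → X X: X is followed by X, add FIRST(X) \ {ε} = { ';', 'b', 'c' }
In E → X X: X is at the end, add FOLLOW(E)
In E → c b X: X is at the end, add FOLLOW(E)

The FOLLOW sets referred to above (computed the same way, to a fixed point):
  FOLLOW(E) = { $, 'b' }

Taking the union: FOLLOW(X) = { $, ';', 'b', 'c' }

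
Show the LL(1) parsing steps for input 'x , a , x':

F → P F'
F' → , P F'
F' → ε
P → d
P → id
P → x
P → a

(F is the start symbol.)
LL(1) parsing maintains a stack (initially the start symbol over $) and the input. At each step: if the stack top is a terminal, match it against the current input token; if it is a non-terminal N, replace it with the RHS of M[N, lookahead] (the unique production whose predict set contains the lookahead).

Stack is shown with the top on the left.

Stack     Input        Action
-----------------------------
F $       x , a , x $  output F → P F'
P F' $    x , a , x $  output P → x
x F' $    x , a , x $  match 'x'
F' $      , a , x $    output F' → , P F'
, P F' $  , a , x $    match ','
P F' $    a , x $      output P → a
a F' $    a , x $      match 'a'
F' $      , x $        output F' → , P F'
, P F' $  , x $        match ','
P F' $    x $          output P → x
x F' $    x $          match 'x'
F' $      $            output F' → ε
$         $            accept

The string is accepted.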